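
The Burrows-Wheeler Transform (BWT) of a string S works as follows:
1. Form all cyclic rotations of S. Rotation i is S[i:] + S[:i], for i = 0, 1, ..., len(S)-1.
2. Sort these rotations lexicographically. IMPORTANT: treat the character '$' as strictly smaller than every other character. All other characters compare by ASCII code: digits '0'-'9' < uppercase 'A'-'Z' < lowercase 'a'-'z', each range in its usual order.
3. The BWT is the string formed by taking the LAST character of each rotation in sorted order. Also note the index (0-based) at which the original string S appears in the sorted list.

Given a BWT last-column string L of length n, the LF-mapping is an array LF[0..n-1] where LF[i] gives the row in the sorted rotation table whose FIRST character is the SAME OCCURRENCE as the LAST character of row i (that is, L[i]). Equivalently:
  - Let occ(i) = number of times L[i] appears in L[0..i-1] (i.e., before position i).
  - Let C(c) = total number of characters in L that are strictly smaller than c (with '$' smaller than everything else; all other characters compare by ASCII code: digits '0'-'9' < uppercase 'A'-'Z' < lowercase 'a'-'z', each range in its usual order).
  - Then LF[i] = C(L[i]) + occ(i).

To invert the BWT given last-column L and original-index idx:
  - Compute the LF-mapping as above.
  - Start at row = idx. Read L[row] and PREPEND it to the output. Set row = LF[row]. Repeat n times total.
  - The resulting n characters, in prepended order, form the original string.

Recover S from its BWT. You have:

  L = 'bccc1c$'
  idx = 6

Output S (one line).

Answer: ccc1cb$

Derivation:
LF mapping: 2 3 4 5 1 6 0
Walk LF starting at row 6, prepending L[row]:
  step 1: row=6, L[6]='$', prepend. Next row=LF[6]=0
  step 2: row=0, L[0]='b', prepend. Next row=LF[0]=2
  step 3: row=2, L[2]='c', prepend. Next row=LF[2]=4
  step 4: row=4, L[4]='1', prepend. Next row=LF[4]=1
  step 5: row=1, L[1]='c', prepend. Next row=LF[1]=3
  step 6: row=3, L[3]='c', prepend. Next row=LF[3]=5
  step 7: row=5, L[5]='c', prepend. Next row=LF[5]=6
Reversed output: ccc1cb$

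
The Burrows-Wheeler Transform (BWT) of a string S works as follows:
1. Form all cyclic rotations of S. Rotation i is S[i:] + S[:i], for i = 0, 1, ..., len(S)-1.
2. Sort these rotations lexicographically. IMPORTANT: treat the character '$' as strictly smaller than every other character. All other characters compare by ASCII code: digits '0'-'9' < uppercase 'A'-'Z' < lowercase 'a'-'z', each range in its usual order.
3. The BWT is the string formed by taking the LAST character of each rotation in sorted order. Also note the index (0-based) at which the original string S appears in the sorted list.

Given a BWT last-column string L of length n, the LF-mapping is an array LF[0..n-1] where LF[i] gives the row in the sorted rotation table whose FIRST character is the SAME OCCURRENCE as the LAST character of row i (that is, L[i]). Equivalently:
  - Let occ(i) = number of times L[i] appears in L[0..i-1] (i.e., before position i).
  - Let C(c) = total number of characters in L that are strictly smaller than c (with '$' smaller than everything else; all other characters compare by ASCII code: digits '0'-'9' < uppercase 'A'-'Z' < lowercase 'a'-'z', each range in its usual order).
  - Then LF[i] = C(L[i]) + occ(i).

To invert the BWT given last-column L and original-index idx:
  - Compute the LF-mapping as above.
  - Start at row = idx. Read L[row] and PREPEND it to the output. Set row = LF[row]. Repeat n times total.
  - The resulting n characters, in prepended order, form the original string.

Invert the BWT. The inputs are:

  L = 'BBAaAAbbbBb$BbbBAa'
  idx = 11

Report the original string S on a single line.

LF mapping: 5 6 1 10 2 3 12 13 14 7 15 0 8 16 17 9 4 11
Walk LF starting at row 11, prepending L[row]:
  step 1: row=11, L[11]='$', prepend. Next row=LF[11]=0
  step 2: row=0, L[0]='B', prepend. Next row=LF[0]=5
  step 3: row=5, L[5]='A', prepend. Next row=LF[5]=3
  step 4: row=3, L[3]='a', prepend. Next row=LF[3]=10
  step 5: row=10, L[10]='b', prepend. Next row=LF[10]=15
  step 6: row=15, L[15]='B', prepend. Next row=LF[15]=9
  step 7: row=9, L[9]='B', prepend. Next row=LF[9]=7
  step 8: row=7, L[7]='b', prepend. Next row=LF[7]=13
  step 9: row=13, L[13]='b', prepend. Next row=LF[13]=16
  step 10: row=16, L[16]='A', prepend. Next row=LF[16]=4
  step 11: row=4, L[4]='A', prepend. Next row=LF[4]=2
  step 12: row=2, L[2]='A', prepend. Next row=LF[2]=1
  step 13: row=1, L[1]='B', prepend. Next row=LF[1]=6
  step 14: row=6, L[6]='b', prepend. Next row=LF[6]=12
  step 15: row=12, L[12]='B', prepend. Next row=LF[12]=8
  step 16: row=8, L[8]='b', prepend. Next row=LF[8]=14
  step 17: row=14, L[14]='b', prepend. Next row=LF[14]=17
  step 18: row=17, L[17]='a', prepend. Next row=LF[17]=11
Reversed output: abbBbBAAAbbBBbaAB$

Answer: abbBbBAAAbbBBbaAB$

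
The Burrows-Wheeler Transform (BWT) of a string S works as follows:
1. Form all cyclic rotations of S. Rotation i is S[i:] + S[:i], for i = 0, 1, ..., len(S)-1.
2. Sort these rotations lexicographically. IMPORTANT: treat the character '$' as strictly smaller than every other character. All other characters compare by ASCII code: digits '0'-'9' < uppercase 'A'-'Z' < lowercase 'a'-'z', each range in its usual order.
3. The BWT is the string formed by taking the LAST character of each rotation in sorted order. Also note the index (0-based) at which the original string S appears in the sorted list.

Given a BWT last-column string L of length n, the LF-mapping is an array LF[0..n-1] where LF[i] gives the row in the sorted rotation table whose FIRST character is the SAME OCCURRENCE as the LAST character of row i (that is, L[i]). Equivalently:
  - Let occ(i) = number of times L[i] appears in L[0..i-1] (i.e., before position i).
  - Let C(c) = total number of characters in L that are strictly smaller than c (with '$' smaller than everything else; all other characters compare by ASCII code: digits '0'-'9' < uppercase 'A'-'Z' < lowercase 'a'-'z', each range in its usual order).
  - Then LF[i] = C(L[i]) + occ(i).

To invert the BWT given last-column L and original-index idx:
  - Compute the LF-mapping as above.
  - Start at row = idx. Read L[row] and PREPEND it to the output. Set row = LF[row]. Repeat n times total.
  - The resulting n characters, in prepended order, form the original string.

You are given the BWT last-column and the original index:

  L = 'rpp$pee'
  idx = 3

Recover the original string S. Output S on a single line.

Answer: pepper$

Derivation:
LF mapping: 6 3 4 0 5 1 2
Walk LF starting at row 3, prepending L[row]:
  step 1: row=3, L[3]='$', prepend. Next row=LF[3]=0
  step 2: row=0, L[0]='r', prepend. Next row=LF[0]=6
  step 3: row=6, L[6]='e', prepend. Next row=LF[6]=2
  step 4: row=2, L[2]='p', prepend. Next row=LF[2]=4
  step 5: row=4, L[4]='p', prepend. Next row=LF[4]=5
  step 6: row=5, L[5]='e', prepend. Next row=LF[5]=1
  step 7: row=1, L[1]='p', prepend. Next row=LF[1]=3
Reversed output: pepper$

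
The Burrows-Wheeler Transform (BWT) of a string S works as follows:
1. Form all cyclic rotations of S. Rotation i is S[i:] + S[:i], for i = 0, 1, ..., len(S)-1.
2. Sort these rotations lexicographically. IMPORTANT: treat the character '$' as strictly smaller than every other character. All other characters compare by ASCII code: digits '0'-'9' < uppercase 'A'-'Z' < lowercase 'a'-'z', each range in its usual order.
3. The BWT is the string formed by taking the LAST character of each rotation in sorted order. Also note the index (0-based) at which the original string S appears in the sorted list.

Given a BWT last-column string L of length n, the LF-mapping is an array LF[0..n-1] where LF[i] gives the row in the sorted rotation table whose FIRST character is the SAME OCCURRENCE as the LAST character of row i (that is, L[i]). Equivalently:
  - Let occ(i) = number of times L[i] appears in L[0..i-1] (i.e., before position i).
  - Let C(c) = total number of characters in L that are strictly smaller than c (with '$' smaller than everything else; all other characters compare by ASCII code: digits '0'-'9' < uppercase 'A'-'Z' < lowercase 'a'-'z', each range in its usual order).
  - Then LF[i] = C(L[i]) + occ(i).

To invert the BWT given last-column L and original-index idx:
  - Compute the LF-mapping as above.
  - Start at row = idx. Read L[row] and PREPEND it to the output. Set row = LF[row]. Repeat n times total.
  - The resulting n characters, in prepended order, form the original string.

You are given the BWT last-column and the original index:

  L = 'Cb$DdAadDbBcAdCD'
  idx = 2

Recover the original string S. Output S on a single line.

Answer: AcbaDBbACdDDddC$

Derivation:
LF mapping: 4 10 0 6 13 1 9 14 7 11 3 12 2 15 5 8
Walk LF starting at row 2, prepending L[row]:
  step 1: row=2, L[2]='$', prepend. Next row=LF[2]=0
  step 2: row=0, L[0]='C', prepend. Next row=LF[0]=4
  step 3: row=4, L[4]='d', prepend. Next row=LF[4]=13
  step 4: row=13, L[13]='d', prepend. Next row=LF[13]=15
  step 5: row=15, L[15]='D', prepend. Next row=LF[15]=8
  step 6: row=8, L[8]='D', prepend. Next row=LF[8]=7
  step 7: row=7, L[7]='d', prepend. Next row=LF[7]=14
  step 8: row=14, L[14]='C', prepend. Next row=LF[14]=5
  step 9: row=5, L[5]='A', prepend. Next row=LF[5]=1
  step 10: row=1, L[1]='b', prepend. Next row=LF[1]=10
  step 11: row=10, L[10]='B', prepend. Next row=LF[10]=3
  step 12: row=3, L[3]='D', prepend. Next row=LF[3]=6
  step 13: row=6, L[6]='a', prepend. Next row=LF[6]=9
  step 14: row=9, L[9]='b', prepend. Next row=LF[9]=11
  step 15: row=11, L[11]='c', prepend. Next row=LF[11]=12
  step 16: row=12, L[12]='A', prepend. Next row=LF[12]=2
Reversed output: AcbaDBbACdDDddC$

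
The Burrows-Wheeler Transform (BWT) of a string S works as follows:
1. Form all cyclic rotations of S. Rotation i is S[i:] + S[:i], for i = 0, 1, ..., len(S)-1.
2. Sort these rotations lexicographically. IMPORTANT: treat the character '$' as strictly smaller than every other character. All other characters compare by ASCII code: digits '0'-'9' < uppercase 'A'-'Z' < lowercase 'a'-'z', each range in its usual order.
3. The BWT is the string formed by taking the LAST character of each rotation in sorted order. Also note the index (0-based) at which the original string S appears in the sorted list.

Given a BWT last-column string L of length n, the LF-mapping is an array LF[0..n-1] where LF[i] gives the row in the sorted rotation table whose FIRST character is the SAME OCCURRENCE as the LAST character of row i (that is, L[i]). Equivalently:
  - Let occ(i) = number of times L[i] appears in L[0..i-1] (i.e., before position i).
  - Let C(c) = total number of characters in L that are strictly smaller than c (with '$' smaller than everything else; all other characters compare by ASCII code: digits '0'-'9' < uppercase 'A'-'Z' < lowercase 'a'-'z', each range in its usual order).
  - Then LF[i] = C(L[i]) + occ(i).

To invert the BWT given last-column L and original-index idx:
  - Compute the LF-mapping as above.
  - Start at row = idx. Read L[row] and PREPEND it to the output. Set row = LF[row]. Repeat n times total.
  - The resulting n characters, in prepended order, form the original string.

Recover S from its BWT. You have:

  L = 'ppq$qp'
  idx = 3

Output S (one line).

LF mapping: 1 2 4 0 5 3
Walk LF starting at row 3, prepending L[row]:
  step 1: row=3, L[3]='$', prepend. Next row=LF[3]=0
  step 2: row=0, L[0]='p', prepend. Next row=LF[0]=1
  step 3: row=1, L[1]='p', prepend. Next row=LF[1]=2
  step 4: row=2, L[2]='q', prepend. Next row=LF[2]=4
  step 5: row=4, L[4]='q', prepend. Next row=LF[4]=5
  step 6: row=5, L[5]='p', prepend. Next row=LF[5]=3
Reversed output: pqqpp$

Answer: pqqpp$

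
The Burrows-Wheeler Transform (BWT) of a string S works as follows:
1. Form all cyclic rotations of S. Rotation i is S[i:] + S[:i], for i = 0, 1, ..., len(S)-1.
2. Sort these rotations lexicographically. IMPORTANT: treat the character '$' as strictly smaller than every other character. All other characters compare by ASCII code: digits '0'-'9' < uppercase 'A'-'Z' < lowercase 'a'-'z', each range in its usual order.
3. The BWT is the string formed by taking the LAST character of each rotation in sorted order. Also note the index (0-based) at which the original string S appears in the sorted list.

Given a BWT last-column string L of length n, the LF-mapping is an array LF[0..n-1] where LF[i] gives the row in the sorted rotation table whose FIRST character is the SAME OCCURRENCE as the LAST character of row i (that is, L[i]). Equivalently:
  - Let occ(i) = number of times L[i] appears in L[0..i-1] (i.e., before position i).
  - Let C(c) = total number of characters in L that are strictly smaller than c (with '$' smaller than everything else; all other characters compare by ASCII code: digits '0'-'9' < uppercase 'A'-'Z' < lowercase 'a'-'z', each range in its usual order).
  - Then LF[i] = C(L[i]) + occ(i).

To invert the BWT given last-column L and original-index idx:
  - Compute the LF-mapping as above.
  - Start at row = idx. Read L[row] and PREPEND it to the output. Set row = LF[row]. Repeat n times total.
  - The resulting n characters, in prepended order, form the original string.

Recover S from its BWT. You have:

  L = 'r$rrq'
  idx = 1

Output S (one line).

LF mapping: 2 0 3 4 1
Walk LF starting at row 1, prepending L[row]:
  step 1: row=1, L[1]='$', prepend. Next row=LF[1]=0
  step 2: row=0, L[0]='r', prepend. Next row=LF[0]=2
  step 3: row=2, L[2]='r', prepend. Next row=LF[2]=3
  step 4: row=3, L[3]='r', prepend. Next row=LF[3]=4
  step 5: row=4, L[4]='q', prepend. Next row=LF[4]=1
Reversed output: qrrr$

Answer: qrrr$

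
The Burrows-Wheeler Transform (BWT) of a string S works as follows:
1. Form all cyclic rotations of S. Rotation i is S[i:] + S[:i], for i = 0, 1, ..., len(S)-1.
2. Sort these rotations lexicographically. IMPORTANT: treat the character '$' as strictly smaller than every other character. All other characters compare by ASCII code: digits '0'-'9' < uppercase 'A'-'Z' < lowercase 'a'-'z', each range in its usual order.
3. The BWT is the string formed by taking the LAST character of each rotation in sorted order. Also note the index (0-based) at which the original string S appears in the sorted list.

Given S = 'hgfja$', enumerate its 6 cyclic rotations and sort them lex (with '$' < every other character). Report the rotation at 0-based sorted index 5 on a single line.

All 6 rotations (rotation i = S[i:]+S[:i]):
  rot[0] = hgfja$
  rot[1] = gfja$h
  rot[2] = fja$hg
  rot[3] = ja$hgf
  rot[4] = a$hgfj
  rot[5] = $hgfja
Sorted (with $ < everything):
  sorted[0] = $hgfja
  sorted[1] = a$hgfj
  sorted[2] = fja$hg
  sorted[3] = gfja$h
  sorted[4] = hgfja$
  sorted[5] = ja$hgf
sorted[5] = ja$hgf

Answer: ja$hgf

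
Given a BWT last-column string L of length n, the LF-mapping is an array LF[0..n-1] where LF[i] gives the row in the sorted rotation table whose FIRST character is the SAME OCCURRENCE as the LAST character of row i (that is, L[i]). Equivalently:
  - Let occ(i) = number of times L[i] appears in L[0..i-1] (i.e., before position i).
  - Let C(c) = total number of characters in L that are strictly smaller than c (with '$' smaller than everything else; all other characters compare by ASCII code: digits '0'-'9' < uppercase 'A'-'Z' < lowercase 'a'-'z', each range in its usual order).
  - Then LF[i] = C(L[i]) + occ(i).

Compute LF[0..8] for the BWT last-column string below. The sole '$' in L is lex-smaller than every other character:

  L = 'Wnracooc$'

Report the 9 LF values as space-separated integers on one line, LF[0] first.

Char counts: '$':1, 'W':1, 'a':1, 'c':2, 'n':1, 'o':2, 'r':1
C (first-col start): C('$')=0, C('W')=1, C('a')=2, C('c')=3, C('n')=5, C('o')=6, C('r')=8
L[0]='W': occ=0, LF[0]=C('W')+0=1+0=1
L[1]='n': occ=0, LF[1]=C('n')+0=5+0=5
L[2]='r': occ=0, LF[2]=C('r')+0=8+0=8
L[3]='a': occ=0, LF[3]=C('a')+0=2+0=2
L[4]='c': occ=0, LF[4]=C('c')+0=3+0=3
L[5]='o': occ=0, LF[5]=C('o')+0=6+0=6
L[6]='o': occ=1, LF[6]=C('o')+1=6+1=7
L[7]='c': occ=1, LF[7]=C('c')+1=3+1=4
L[8]='$': occ=0, LF[8]=C('$')+0=0+0=0

Answer: 1 5 8 2 3 6 7 4 0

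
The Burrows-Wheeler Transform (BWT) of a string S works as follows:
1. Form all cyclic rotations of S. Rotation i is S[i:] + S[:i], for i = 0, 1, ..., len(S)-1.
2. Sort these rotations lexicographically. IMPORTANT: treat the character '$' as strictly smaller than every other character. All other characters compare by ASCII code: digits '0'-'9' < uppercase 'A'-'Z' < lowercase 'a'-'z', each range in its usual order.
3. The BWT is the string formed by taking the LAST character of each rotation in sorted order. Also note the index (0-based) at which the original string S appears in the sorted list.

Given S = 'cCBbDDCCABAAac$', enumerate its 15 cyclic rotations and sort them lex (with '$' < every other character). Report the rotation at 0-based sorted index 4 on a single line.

All 15 rotations (rotation i = S[i:]+S[:i]):
  rot[0] = cCBbDDCCABAAac$
  rot[1] = CBbDDCCABAAac$c
  rot[2] = BbDDCCABAAac$cC
  rot[3] = bDDCCABAAac$cCB
  rot[4] = DDCCABAAac$cCBb
  rot[5] = DCCABAAac$cCBbD
  rot[6] = CCABAAac$cCBbDD
  rot[7] = CABAAac$cCBbDDC
  rot[8] = ABAAac$cCBbDDCC
  rot[9] = BAAac$cCBbDDCCA
  rot[10] = AAac$cCBbDDCCAB
  rot[11] = Aac$cCBbDDCCABA
  rot[12] = ac$cCBbDDCCABAA
  rot[13] = c$cCBbDDCCABAAa
  rot[14] = $cCBbDDCCABAAac
Sorted (with $ < everything):
  sorted[0] = $cCBbDDCCABAAac
  sorted[1] = AAac$cCBbDDCCAB
  sorted[2] = ABAAac$cCBbDDCC
  sorted[3] = Aac$cCBbDDCCABA
  sorted[4] = BAAac$cCBbDDCCA
  sorted[5] = BbDDCCABAAac$cC
  sorted[6] = CABAAac$cCBbDDC
  sorted[7] = CBbDDCCABAAac$c
  sorted[8] = CCABAAac$cCBbDD
  sorted[9] = DCCABAAac$cCBbD
  sorted[10] = DDCCABAAac$cCBb
  sorted[11] = ac$cCBbDDCCABAA
  sorted[12] = bDDCCABAAac$cCB
  sorted[13] = c$cCBbDDCCABAAa
  sorted[14] = cCBbDDCCABAAac$
sorted[4] = BAAac$cCBbDDCCA

Answer: BAAac$cCBbDDCCA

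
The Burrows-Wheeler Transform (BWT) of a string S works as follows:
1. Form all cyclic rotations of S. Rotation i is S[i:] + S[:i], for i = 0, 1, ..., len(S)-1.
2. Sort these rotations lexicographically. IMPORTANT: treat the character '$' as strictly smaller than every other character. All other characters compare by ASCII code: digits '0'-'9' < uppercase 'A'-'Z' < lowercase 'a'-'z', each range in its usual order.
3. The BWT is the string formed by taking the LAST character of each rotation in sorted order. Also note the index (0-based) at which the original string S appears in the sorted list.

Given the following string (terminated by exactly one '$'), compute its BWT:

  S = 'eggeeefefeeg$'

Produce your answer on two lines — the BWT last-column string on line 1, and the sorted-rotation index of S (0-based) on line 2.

Answer: ggeffee$eeege
7

Derivation:
All 13 rotations (rotation i = S[i:]+S[:i]):
  rot[0] = eggeeefefeeg$
  rot[1] = ggeeefefeeg$e
  rot[2] = geeefefeeg$eg
  rot[3] = eeefefeeg$egg
  rot[4] = eefefeeg$egge
  rot[5] = efefeeg$eggee
  rot[6] = fefeeg$eggeee
  rot[7] = efeeg$eggeeef
  rot[8] = feeg$eggeeefe
  rot[9] = eeg$eggeeefef
  rot[10] = eg$eggeeefefe
  rot[11] = g$eggeeefefee
  rot[12] = $eggeeefefeeg
Sorted (with $ < everything):
  sorted[0] = $eggeeefefeeg  (last char: 'g')
  sorted[1] = eeefefeeg$egg  (last char: 'g')
  sorted[2] = eefefeeg$egge  (last char: 'e')
  sorted[3] = eeg$eggeeefef  (last char: 'f')
  sorted[4] = efeeg$eggeeef  (last char: 'f')
  sorted[5] = efefeeg$eggee  (last char: 'e')
  sorted[6] = eg$eggeeefefe  (last char: 'e')
  sorted[7] = eggeeefefeeg$  (last char: '$')
  sorted[8] = feeg$eggeeefe  (last char: 'e')
  sorted[9] = fefeeg$eggeee  (last char: 'e')
  sorted[10] = g$eggeeefefee  (last char: 'e')
  sorted[11] = geeefefeeg$eg  (last char: 'g')
  sorted[12] = ggeeefefeeg$e  (last char: 'e')
Last column: ggeffee$eeege
Original string S is at sorted index 7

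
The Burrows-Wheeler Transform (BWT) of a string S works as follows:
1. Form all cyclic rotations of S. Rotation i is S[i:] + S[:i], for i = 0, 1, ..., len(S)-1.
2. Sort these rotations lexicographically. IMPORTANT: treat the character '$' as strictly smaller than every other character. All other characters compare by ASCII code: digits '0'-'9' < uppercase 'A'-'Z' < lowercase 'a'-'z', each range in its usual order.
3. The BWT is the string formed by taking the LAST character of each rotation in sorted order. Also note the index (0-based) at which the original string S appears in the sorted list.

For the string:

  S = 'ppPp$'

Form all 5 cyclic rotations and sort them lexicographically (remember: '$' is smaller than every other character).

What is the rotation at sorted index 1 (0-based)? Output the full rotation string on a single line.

Answer: Pp$pp

Derivation:
All 5 rotations (rotation i = S[i:]+S[:i]):
  rot[0] = ppPp$
  rot[1] = pPp$p
  rot[2] = Pp$pp
  rot[3] = p$ppP
  rot[4] = $ppPp
Sorted (with $ < everything):
  sorted[0] = $ppPp
  sorted[1] = Pp$pp
  sorted[2] = p$ppP
  sorted[3] = pPp$p
  sorted[4] = ppPp$
sorted[1] = Pp$pp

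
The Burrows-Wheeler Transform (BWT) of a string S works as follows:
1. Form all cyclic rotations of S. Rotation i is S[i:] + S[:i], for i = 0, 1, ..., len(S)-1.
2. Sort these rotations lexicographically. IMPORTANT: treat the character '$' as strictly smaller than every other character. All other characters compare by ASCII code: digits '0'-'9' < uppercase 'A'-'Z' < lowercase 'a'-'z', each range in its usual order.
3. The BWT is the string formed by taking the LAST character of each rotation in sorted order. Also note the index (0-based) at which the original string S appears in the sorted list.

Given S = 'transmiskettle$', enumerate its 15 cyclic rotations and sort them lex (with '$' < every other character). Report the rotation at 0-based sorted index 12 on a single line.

All 15 rotations (rotation i = S[i:]+S[:i]):
  rot[0] = transmiskettle$
  rot[1] = ransmiskettle$t
  rot[2] = ansmiskettle$tr
  rot[3] = nsmiskettle$tra
  rot[4] = smiskettle$tran
  rot[5] = miskettle$trans
  rot[6] = iskettle$transm
  rot[7] = skettle$transmi
  rot[8] = kettle$transmis
  rot[9] = ettle$transmisk
  rot[10] = ttle$transmiske
  rot[11] = tle$transmisket
  rot[12] = le$transmiskett
  rot[13] = e$transmiskettl
  rot[14] = $transmiskettle
Sorted (with $ < everything):
  sorted[0] = $transmiskettle
  sorted[1] = ansmiskettle$tr
  sorted[2] = e$transmiskettl
  sorted[3] = ettle$transmisk
  sorted[4] = iskettle$transm
  sorted[5] = kettle$transmis
  sorted[6] = le$transmiskett
  sorted[7] = miskettle$trans
  sorted[8] = nsmiskettle$tra
  sorted[9] = ransmiskettle$t
  sorted[10] = skettle$transmi
  sorted[11] = smiskettle$tran
  sorted[12] = tle$transmisket
  sorted[13] = transmiskettle$
  sorted[14] = ttle$transmiske
sorted[12] = tle$transmisket

Answer: tle$transmisket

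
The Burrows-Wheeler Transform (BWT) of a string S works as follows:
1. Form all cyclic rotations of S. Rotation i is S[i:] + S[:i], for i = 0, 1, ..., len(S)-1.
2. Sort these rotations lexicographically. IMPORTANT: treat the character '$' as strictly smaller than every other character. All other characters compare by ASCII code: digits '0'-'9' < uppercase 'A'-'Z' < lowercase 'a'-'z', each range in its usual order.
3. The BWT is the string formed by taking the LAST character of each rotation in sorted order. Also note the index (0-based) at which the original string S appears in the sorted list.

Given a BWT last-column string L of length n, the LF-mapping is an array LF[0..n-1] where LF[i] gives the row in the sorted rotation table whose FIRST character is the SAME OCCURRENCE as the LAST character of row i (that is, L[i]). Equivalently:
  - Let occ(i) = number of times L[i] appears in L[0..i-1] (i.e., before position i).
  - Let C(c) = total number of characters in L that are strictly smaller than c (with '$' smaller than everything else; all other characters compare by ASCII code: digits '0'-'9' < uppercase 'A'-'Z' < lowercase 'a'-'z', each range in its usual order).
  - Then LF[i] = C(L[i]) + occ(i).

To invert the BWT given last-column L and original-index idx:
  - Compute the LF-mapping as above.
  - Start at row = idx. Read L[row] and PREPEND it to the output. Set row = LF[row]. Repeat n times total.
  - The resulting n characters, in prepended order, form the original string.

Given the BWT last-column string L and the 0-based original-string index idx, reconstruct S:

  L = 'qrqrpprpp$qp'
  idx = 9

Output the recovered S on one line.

Answer: rppqrpqpprq$

Derivation:
LF mapping: 6 9 7 10 1 2 11 3 4 0 8 5
Walk LF starting at row 9, prepending L[row]:
  step 1: row=9, L[9]='$', prepend. Next row=LF[9]=0
  step 2: row=0, L[0]='q', prepend. Next row=LF[0]=6
  step 3: row=6, L[6]='r', prepend. Next row=LF[6]=11
  step 4: row=11, L[11]='p', prepend. Next row=LF[11]=5
  step 5: row=5, L[5]='p', prepend. Next row=LF[5]=2
  step 6: row=2, L[2]='q', prepend. Next row=LF[2]=7
  step 7: row=7, L[7]='p', prepend. Next row=LF[7]=3
  step 8: row=3, L[3]='r', prepend. Next row=LF[3]=10
  step 9: row=10, L[10]='q', prepend. Next row=LF[10]=8
  step 10: row=8, L[8]='p', prepend. Next row=LF[8]=4
  step 11: row=4, L[4]='p', prepend. Next row=LF[4]=1
  step 12: row=1, L[1]='r', prepend. Next row=LF[1]=9
Reversed output: rppqrpqpprq$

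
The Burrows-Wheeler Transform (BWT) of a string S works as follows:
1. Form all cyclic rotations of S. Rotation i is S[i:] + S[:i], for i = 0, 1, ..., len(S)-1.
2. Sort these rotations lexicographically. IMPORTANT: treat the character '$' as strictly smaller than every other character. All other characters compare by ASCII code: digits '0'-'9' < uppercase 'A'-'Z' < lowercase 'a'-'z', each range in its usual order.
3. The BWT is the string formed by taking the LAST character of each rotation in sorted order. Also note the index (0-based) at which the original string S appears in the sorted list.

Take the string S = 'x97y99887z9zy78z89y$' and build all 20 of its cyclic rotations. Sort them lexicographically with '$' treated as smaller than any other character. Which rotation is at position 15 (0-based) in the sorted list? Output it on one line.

Answer: y78z89y$x97y99887z9z

Derivation:
All 20 rotations (rotation i = S[i:]+S[:i]):
  rot[0] = x97y99887z9zy78z89y$
  rot[1] = 97y99887z9zy78z89y$x
  rot[2] = 7y99887z9zy78z89y$x9
  rot[3] = y99887z9zy78z89y$x97
  rot[4] = 99887z9zy78z89y$x97y
  rot[5] = 9887z9zy78z89y$x97y9
  rot[6] = 887z9zy78z89y$x97y99
  rot[7] = 87z9zy78z89y$x97y998
  rot[8] = 7z9zy78z89y$x97y9988
  rot[9] = z9zy78z89y$x97y99887
  rot[10] = 9zy78z89y$x97y99887z
  rot[11] = zy78z89y$x97y99887z9
  rot[12] = y78z89y$x97y99887z9z
  rot[13] = 78z89y$x97y99887z9zy
  rot[14] = 8z89y$x97y99887z9zy7
  rot[15] = z89y$x97y99887z9zy78
  rot[16] = 89y$x97y99887z9zy78z
  rot[17] = 9y$x97y99887z9zy78z8
  rot[18] = y$x97y99887z9zy78z89
  rot[19] = $x97y99887z9zy78z89y
Sorted (with $ < everything):
  sorted[0] = $x97y99887z9zy78z89y
  sorted[1] = 78z89y$x97y99887z9zy
  sorted[2] = 7y99887z9zy78z89y$x9
  sorted[3] = 7z9zy78z89y$x97y9988
  sorted[4] = 87z9zy78z89y$x97y998
  sorted[5] = 887z9zy78z89y$x97y99
  sorted[6] = 89y$x97y99887z9zy78z
  sorted[7] = 8z89y$x97y99887z9zy7
  sorted[8] = 97y99887z9zy78z89y$x
  sorted[9] = 9887z9zy78z89y$x97y9
  sorted[10] = 99887z9zy78z89y$x97y
  sorted[11] = 9y$x97y99887z9zy78z8
  sorted[12] = 9zy78z89y$x97y99887z
  sorted[13] = x97y99887z9zy78z89y$
  sorted[14] = y$x97y99887z9zy78z89
  sorted[15] = y78z89y$x97y99887z9z
  sorted[16] = y99887z9zy78z89y$x97
  sorted[17] = z89y$x97y99887z9zy78
  sorted[18] = z9zy78z89y$x97y99887
  sorted[19] = zy78z89y$x97y99887z9
sorted[15] = y78z89y$x97y99887z9z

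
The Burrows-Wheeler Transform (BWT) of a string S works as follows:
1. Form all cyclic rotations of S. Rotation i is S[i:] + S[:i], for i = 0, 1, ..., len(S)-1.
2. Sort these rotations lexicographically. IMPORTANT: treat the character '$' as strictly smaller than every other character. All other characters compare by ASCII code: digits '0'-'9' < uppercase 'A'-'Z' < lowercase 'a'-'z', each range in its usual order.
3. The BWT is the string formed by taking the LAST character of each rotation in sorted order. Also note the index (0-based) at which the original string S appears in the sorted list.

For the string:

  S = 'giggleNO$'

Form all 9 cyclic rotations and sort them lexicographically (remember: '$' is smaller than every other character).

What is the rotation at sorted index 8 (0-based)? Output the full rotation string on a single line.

Answer: leNO$gigg

Derivation:
All 9 rotations (rotation i = S[i:]+S[:i]):
  rot[0] = giggleNO$
  rot[1] = iggleNO$g
  rot[2] = ggleNO$gi
  rot[3] = gleNO$gig
  rot[4] = leNO$gigg
  rot[5] = eNO$giggl
  rot[6] = NO$giggle
  rot[7] = O$giggleN
  rot[8] = $giggleNO
Sorted (with $ < everything):
  sorted[0] = $giggleNO
  sorted[1] = NO$giggle
  sorted[2] = O$giggleN
  sorted[3] = eNO$giggl
  sorted[4] = ggleNO$gi
  sorted[5] = giggleNO$
  sorted[6] = gleNO$gig
  sorted[7] = iggleNO$g
  sorted[8] = leNO$gigg
sorted[8] = leNO$gigg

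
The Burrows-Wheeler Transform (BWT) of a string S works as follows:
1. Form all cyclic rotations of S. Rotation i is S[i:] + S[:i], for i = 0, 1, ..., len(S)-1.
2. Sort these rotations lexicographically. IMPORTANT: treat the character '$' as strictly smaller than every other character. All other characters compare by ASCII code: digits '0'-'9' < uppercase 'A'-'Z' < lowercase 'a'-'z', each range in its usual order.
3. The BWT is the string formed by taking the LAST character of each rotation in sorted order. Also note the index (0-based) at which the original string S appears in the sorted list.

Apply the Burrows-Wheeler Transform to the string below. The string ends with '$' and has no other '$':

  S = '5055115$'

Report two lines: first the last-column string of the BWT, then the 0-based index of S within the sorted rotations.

All 8 rotations (rotation i = S[i:]+S[:i]):
  rot[0] = 5055115$
  rot[1] = 055115$5
  rot[2] = 55115$50
  rot[3] = 5115$505
  rot[4] = 115$5055
  rot[5] = 15$50551
  rot[6] = 5$505511
  rot[7] = $5055115
Sorted (with $ < everything):
  sorted[0] = $5055115  (last char: '5')
  sorted[1] = 055115$5  (last char: '5')
  sorted[2] = 115$5055  (last char: '5')
  sorted[3] = 15$50551  (last char: '1')
  sorted[4] = 5$505511  (last char: '1')
  sorted[5] = 5055115$  (last char: '$')
  sorted[6] = 5115$505  (last char: '5')
  sorted[7] = 55115$50  (last char: '0')
Last column: 55511$50
Original string S is at sorted index 5

Answer: 55511$50
5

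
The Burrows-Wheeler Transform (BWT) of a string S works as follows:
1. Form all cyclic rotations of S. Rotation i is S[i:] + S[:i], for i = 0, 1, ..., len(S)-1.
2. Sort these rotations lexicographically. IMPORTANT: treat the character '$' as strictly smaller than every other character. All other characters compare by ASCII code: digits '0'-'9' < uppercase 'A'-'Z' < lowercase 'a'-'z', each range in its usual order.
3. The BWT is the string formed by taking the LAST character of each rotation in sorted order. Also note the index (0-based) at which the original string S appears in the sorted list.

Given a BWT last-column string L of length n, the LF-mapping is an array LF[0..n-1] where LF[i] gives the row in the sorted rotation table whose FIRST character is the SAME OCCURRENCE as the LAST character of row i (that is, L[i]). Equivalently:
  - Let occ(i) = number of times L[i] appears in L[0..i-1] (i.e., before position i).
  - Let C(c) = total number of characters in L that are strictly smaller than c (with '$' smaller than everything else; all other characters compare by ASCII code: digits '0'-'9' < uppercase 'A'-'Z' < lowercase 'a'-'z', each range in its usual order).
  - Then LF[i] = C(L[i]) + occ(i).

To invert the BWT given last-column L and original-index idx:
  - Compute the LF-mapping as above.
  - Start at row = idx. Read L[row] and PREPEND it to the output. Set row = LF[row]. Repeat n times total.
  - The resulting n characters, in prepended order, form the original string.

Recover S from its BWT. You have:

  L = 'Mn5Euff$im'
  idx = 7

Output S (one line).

Answer: muffin5EM$

Derivation:
LF mapping: 3 8 1 2 9 4 5 0 6 7
Walk LF starting at row 7, prepending L[row]:
  step 1: row=7, L[7]='$', prepend. Next row=LF[7]=0
  step 2: row=0, L[0]='M', prepend. Next row=LF[0]=3
  step 3: row=3, L[3]='E', prepend. Next row=LF[3]=2
  step 4: row=2, L[2]='5', prepend. Next row=LF[2]=1
  step 5: row=1, L[1]='n', prepend. Next row=LF[1]=8
  step 6: row=8, L[8]='i', prepend. Next row=LF[8]=6
  step 7: row=6, L[6]='f', prepend. Next row=LF[6]=5
  step 8: row=5, L[5]='f', prepend. Next row=LF[5]=4
  step 9: row=4, L[4]='u', prepend. Next row=LF[4]=9
  step 10: row=9, L[9]='m', prepend. Next row=LF[9]=7
Reversed output: muffin5EM$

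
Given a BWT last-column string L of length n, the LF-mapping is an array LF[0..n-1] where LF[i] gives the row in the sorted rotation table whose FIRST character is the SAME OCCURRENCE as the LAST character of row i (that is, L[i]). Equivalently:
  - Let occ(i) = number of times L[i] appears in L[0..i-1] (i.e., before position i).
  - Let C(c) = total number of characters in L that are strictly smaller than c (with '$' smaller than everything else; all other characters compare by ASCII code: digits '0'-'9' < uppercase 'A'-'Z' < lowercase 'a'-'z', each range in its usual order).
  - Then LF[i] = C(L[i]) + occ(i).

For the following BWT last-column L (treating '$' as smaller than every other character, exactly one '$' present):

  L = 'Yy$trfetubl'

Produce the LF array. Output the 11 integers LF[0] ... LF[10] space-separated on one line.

Char counts: '$':1, 'Y':1, 'b':1, 'e':1, 'f':1, 'l':1, 'r':1, 't':2, 'u':1, 'y':1
C (first-col start): C('$')=0, C('Y')=1, C('b')=2, C('e')=3, C('f')=4, C('l')=5, C('r')=6, C('t')=7, C('u')=9, C('y')=10
L[0]='Y': occ=0, LF[0]=C('Y')+0=1+0=1
L[1]='y': occ=0, LF[1]=C('y')+0=10+0=10
L[2]='$': occ=0, LF[2]=C('$')+0=0+0=0
L[3]='t': occ=0, LF[3]=C('t')+0=7+0=7
L[4]='r': occ=0, LF[4]=C('r')+0=6+0=6
L[5]='f': occ=0, LF[5]=C('f')+0=4+0=4
L[6]='e': occ=0, LF[6]=C('e')+0=3+0=3
L[7]='t': occ=1, LF[7]=C('t')+1=7+1=8
L[8]='u': occ=0, LF[8]=C('u')+0=9+0=9
L[9]='b': occ=0, LF[9]=C('b')+0=2+0=2
L[10]='l': occ=0, LF[10]=C('l')+0=5+0=5

Answer: 1 10 0 7 6 4 3 8 9 2 5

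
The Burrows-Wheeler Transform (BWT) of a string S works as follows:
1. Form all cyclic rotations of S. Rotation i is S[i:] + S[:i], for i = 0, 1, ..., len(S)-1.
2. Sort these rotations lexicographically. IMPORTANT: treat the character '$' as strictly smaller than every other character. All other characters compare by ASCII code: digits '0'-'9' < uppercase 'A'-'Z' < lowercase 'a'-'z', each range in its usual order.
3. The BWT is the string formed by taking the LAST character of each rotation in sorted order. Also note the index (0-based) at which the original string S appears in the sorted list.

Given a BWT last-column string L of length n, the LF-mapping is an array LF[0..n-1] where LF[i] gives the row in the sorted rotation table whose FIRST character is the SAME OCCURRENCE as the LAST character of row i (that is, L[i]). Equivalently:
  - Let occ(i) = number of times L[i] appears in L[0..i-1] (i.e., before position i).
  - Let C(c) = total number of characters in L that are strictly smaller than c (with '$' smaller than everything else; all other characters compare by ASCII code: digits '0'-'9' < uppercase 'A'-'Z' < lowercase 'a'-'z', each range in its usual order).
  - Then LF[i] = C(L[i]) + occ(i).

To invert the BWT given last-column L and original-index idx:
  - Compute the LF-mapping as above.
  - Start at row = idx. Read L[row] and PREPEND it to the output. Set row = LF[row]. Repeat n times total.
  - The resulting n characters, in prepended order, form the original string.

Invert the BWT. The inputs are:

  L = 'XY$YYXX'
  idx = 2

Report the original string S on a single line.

LF mapping: 1 4 0 5 6 2 3
Walk LF starting at row 2, prepending L[row]:
  step 1: row=2, L[2]='$', prepend. Next row=LF[2]=0
  step 2: row=0, L[0]='X', prepend. Next row=LF[0]=1
  step 3: row=1, L[1]='Y', prepend. Next row=LF[1]=4
  step 4: row=4, L[4]='Y', prepend. Next row=LF[4]=6
  step 5: row=6, L[6]='X', prepend. Next row=LF[6]=3
  step 6: row=3, L[3]='Y', prepend. Next row=LF[3]=5
  step 7: row=5, L[5]='X', prepend. Next row=LF[5]=2
Reversed output: XYXYYX$

Answer: XYXYYX$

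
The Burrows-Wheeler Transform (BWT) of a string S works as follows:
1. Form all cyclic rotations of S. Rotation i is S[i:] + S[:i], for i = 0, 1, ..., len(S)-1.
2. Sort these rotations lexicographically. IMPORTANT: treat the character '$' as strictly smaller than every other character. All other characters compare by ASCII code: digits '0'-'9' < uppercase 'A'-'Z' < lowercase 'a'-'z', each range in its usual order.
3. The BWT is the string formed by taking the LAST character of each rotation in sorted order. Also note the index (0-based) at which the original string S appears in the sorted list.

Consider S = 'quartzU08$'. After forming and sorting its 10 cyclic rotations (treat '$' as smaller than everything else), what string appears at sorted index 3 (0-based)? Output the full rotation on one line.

All 10 rotations (rotation i = S[i:]+S[:i]):
  rot[0] = quartzU08$
  rot[1] = uartzU08$q
  rot[2] = artzU08$qu
  rot[3] = rtzU08$qua
  rot[4] = tzU08$quar
  rot[5] = zU08$quart
  rot[6] = U08$quartz
  rot[7] = 08$quartzU
  rot[8] = 8$quartzU0
  rot[9] = $quartzU08
Sorted (with $ < everything):
  sorted[0] = $quartzU08
  sorted[1] = 08$quartzU
  sorted[2] = 8$quartzU0
  sorted[3] = U08$quartz
  sorted[4] = artzU08$qu
  sorted[5] = quartzU08$
  sorted[6] = rtzU08$qua
  sorted[7] = tzU08$quar
  sorted[8] = uartzU08$q
  sorted[9] = zU08$quart
sorted[3] = U08$quartz

Answer: U08$quartz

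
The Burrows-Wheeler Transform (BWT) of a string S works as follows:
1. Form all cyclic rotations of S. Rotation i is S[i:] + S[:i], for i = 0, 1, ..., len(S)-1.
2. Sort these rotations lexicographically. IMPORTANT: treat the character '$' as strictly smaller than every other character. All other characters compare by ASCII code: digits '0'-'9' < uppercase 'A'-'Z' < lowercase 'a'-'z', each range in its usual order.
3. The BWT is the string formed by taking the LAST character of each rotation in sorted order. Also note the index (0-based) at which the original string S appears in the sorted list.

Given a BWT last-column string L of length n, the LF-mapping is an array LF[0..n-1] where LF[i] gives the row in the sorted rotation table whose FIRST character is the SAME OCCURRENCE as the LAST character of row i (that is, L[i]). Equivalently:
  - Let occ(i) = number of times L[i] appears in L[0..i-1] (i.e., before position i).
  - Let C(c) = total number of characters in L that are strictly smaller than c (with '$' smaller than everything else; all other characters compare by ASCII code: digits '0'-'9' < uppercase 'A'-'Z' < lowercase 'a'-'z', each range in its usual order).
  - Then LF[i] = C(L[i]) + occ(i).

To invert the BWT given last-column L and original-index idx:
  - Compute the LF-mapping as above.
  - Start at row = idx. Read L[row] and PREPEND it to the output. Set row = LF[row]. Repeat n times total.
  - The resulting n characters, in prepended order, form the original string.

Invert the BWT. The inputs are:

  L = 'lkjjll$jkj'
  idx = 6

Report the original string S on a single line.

Answer: kljlkjjjl$

Derivation:
LF mapping: 7 5 1 2 8 9 0 3 6 4
Walk LF starting at row 6, prepending L[row]:
  step 1: row=6, L[6]='$', prepend. Next row=LF[6]=0
  step 2: row=0, L[0]='l', prepend. Next row=LF[0]=7
  step 3: row=7, L[7]='j', prepend. Next row=LF[7]=3
  step 4: row=3, L[3]='j', prepend. Next row=LF[3]=2
  step 5: row=2, L[2]='j', prepend. Next row=LF[2]=1
  step 6: row=1, L[1]='k', prepend. Next row=LF[1]=5
  step 7: row=5, L[5]='l', prepend. Next row=LF[5]=9
  step 8: row=9, L[9]='j', prepend. Next row=LF[9]=4
  step 9: row=4, L[4]='l', prepend. Next row=LF[4]=8
  step 10: row=8, L[8]='k', prepend. Next row=LF[8]=6
Reversed output: kljlkjjjl$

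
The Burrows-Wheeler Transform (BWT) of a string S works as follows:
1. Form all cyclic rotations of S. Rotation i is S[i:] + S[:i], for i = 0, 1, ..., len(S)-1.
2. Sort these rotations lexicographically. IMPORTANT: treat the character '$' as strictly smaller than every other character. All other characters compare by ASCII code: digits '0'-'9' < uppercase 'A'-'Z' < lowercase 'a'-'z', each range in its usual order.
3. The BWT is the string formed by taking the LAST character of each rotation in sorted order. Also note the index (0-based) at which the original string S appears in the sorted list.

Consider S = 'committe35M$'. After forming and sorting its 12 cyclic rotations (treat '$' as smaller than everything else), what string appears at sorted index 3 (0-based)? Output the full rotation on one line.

Answer: M$committe35

Derivation:
All 12 rotations (rotation i = S[i:]+S[:i]):
  rot[0] = committe35M$
  rot[1] = ommitte35M$c
  rot[2] = mmitte35M$co
  rot[3] = mitte35M$com
  rot[4] = itte35M$comm
  rot[5] = tte35M$commi
  rot[6] = te35M$commit
  rot[7] = e35M$committ
  rot[8] = 35M$committe
  rot[9] = 5M$committe3
  rot[10] = M$committe35
  rot[11] = $committe35M
Sorted (with $ < everything):
  sorted[0] = $committe35M
  sorted[1] = 35M$committe
  sorted[2] = 5M$committe3
  sorted[3] = M$committe35
  sorted[4] = committe35M$
  sorted[5] = e35M$committ
  sorted[6] = itte35M$comm
  sorted[7] = mitte35M$com
  sorted[8] = mmitte35M$co
  sorted[9] = ommitte35M$c
  sorted[10] = te35M$commit
  sorted[11] = tte35M$commi
sorted[3] = M$committe35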